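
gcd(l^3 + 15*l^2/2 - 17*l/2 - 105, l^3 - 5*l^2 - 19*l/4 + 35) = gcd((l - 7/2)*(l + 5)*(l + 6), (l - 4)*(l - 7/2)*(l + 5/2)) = l - 7/2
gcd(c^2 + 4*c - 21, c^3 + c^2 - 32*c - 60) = 1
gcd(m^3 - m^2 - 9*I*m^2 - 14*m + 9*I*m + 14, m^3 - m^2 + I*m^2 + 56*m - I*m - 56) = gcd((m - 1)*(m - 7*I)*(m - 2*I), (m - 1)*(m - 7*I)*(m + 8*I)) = m^2 + m*(-1 - 7*I) + 7*I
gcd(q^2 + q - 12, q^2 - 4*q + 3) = q - 3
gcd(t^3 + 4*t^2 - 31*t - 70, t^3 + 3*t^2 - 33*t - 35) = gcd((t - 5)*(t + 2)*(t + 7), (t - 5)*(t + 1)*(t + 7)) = t^2 + 2*t - 35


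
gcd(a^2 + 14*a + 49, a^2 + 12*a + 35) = a + 7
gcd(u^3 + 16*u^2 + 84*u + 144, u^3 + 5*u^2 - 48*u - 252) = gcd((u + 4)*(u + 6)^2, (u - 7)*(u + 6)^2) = u^2 + 12*u + 36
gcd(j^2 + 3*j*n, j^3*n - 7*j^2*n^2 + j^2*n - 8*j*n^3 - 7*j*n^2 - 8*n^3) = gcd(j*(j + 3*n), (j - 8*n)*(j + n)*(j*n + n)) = 1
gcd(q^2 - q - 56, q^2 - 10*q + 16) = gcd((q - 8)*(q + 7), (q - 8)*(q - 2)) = q - 8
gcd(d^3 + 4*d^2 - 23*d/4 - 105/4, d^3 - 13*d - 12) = d + 3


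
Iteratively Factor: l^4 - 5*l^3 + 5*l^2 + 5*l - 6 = (l - 1)*(l^3 - 4*l^2 + l + 6) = (l - 1)*(l + 1)*(l^2 - 5*l + 6) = (l - 2)*(l - 1)*(l + 1)*(l - 3)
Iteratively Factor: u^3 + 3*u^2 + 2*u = (u + 2)*(u^2 + u) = u*(u + 2)*(u + 1)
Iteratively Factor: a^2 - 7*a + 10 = (a - 5)*(a - 2)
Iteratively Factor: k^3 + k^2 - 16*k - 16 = (k + 1)*(k^2 - 16) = (k - 4)*(k + 1)*(k + 4)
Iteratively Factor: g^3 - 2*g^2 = (g)*(g^2 - 2*g) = g^2*(g - 2)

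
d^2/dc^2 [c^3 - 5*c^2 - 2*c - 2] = 6*c - 10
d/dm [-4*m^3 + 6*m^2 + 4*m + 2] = -12*m^2 + 12*m + 4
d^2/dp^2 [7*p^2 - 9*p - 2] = 14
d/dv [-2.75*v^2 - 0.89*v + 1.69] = -5.5*v - 0.89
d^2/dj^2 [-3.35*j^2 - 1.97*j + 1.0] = -6.70000000000000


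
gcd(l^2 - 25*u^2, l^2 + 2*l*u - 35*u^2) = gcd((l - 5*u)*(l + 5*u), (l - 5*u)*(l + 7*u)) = -l + 5*u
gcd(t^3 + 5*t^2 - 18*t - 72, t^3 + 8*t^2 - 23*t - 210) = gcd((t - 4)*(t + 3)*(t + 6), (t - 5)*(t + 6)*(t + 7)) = t + 6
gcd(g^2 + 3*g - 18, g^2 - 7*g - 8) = 1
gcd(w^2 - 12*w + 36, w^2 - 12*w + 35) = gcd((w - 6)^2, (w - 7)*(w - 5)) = 1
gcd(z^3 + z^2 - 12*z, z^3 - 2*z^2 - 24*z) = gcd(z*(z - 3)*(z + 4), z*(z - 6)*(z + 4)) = z^2 + 4*z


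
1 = 1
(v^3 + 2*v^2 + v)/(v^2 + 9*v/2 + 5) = 2*v*(v^2 + 2*v + 1)/(2*v^2 + 9*v + 10)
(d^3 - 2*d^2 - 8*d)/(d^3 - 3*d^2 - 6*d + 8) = d/(d - 1)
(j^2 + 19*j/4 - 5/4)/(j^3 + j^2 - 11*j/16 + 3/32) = 8*(j + 5)/(8*j^2 + 10*j - 3)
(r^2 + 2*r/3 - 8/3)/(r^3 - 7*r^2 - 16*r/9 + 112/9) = 3*(r + 2)/(3*r^2 - 17*r - 28)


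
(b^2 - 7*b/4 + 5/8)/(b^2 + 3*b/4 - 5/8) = (4*b - 5)/(4*b + 5)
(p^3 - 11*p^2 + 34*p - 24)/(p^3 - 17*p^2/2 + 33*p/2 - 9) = 2*(p - 4)/(2*p - 3)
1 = 1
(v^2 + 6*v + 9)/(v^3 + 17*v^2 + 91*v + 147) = (v + 3)/(v^2 + 14*v + 49)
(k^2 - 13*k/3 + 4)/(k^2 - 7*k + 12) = (k - 4/3)/(k - 4)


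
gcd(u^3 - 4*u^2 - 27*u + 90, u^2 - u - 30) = u^2 - u - 30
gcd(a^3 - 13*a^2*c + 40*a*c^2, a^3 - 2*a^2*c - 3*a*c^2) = a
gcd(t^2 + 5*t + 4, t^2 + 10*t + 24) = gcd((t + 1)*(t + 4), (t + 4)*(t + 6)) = t + 4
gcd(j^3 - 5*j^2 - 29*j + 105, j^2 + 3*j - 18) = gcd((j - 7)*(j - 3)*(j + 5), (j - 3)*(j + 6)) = j - 3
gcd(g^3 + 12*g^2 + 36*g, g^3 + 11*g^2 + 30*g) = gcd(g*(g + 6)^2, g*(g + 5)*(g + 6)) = g^2 + 6*g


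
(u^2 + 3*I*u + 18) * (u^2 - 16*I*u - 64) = u^4 - 13*I*u^3 + 2*u^2 - 480*I*u - 1152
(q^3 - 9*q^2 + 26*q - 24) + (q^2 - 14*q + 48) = q^3 - 8*q^2 + 12*q + 24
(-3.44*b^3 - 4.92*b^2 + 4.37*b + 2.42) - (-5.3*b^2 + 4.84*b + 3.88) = -3.44*b^3 + 0.38*b^2 - 0.47*b - 1.46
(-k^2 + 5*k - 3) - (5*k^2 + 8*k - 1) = -6*k^2 - 3*k - 2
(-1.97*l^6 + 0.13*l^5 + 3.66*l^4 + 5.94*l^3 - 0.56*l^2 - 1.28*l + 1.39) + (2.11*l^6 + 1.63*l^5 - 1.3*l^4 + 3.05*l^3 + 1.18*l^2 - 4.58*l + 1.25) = 0.14*l^6 + 1.76*l^5 + 2.36*l^4 + 8.99*l^3 + 0.62*l^2 - 5.86*l + 2.64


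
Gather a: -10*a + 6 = 6 - 10*a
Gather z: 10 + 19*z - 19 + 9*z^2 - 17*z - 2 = 9*z^2 + 2*z - 11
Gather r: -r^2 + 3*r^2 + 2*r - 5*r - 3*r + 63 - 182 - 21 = 2*r^2 - 6*r - 140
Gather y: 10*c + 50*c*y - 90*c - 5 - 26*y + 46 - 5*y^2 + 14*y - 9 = -80*c - 5*y^2 + y*(50*c - 12) + 32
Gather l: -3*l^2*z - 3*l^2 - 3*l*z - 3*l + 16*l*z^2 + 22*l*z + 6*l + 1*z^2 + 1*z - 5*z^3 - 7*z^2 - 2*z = l^2*(-3*z - 3) + l*(16*z^2 + 19*z + 3) - 5*z^3 - 6*z^2 - z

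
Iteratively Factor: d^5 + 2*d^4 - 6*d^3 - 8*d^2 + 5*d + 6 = (d + 3)*(d^4 - d^3 - 3*d^2 + d + 2) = (d + 1)*(d + 3)*(d^3 - 2*d^2 - d + 2) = (d - 1)*(d + 1)*(d + 3)*(d^2 - d - 2) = (d - 2)*(d - 1)*(d + 1)*(d + 3)*(d + 1)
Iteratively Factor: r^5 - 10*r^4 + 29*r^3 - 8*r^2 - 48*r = (r)*(r^4 - 10*r^3 + 29*r^2 - 8*r - 48) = r*(r - 4)*(r^3 - 6*r^2 + 5*r + 12) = r*(r - 4)^2*(r^2 - 2*r - 3) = r*(r - 4)^2*(r + 1)*(r - 3)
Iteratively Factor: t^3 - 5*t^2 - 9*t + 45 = (t + 3)*(t^2 - 8*t + 15) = (t - 3)*(t + 3)*(t - 5)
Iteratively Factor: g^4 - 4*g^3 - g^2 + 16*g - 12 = (g - 2)*(g^3 - 2*g^2 - 5*g + 6) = (g - 2)*(g - 1)*(g^2 - g - 6) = (g - 2)*(g - 1)*(g + 2)*(g - 3)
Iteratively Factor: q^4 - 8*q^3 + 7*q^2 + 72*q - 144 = (q - 4)*(q^3 - 4*q^2 - 9*q + 36) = (q - 4)^2*(q^2 - 9) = (q - 4)^2*(q - 3)*(q + 3)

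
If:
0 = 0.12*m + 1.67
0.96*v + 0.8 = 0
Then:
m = -13.92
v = -0.83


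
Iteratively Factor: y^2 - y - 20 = (y - 5)*(y + 4)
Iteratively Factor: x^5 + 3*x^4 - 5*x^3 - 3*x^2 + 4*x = (x + 1)*(x^4 + 2*x^3 - 7*x^2 + 4*x) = x*(x + 1)*(x^3 + 2*x^2 - 7*x + 4) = x*(x - 1)*(x + 1)*(x^2 + 3*x - 4) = x*(x - 1)*(x + 1)*(x + 4)*(x - 1)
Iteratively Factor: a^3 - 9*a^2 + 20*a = (a - 5)*(a^2 - 4*a) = (a - 5)*(a - 4)*(a)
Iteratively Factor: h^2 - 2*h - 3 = (h - 3)*(h + 1)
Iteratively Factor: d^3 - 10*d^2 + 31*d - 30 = (d - 5)*(d^2 - 5*d + 6) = (d - 5)*(d - 2)*(d - 3)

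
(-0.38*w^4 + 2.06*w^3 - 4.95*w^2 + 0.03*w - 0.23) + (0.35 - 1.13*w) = -0.38*w^4 + 2.06*w^3 - 4.95*w^2 - 1.1*w + 0.12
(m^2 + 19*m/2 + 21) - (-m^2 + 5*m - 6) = 2*m^2 + 9*m/2 + 27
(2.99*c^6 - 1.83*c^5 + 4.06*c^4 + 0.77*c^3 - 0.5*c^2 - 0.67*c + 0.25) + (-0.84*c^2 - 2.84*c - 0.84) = 2.99*c^6 - 1.83*c^5 + 4.06*c^4 + 0.77*c^3 - 1.34*c^2 - 3.51*c - 0.59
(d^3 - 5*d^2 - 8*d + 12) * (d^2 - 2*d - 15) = d^5 - 7*d^4 - 13*d^3 + 103*d^2 + 96*d - 180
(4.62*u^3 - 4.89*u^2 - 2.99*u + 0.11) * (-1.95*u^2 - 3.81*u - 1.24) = -9.009*u^5 - 8.0667*u^4 + 18.7326*u^3 + 17.241*u^2 + 3.2885*u - 0.1364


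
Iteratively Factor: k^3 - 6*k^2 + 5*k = (k)*(k^2 - 6*k + 5) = k*(k - 1)*(k - 5)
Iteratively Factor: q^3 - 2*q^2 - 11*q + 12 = (q - 1)*(q^2 - q - 12) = (q - 4)*(q - 1)*(q + 3)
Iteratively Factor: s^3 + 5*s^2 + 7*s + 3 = (s + 1)*(s^2 + 4*s + 3) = (s + 1)*(s + 3)*(s + 1)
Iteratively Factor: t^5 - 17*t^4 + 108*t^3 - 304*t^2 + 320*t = (t - 4)*(t^4 - 13*t^3 + 56*t^2 - 80*t) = (t - 5)*(t - 4)*(t^3 - 8*t^2 + 16*t) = (t - 5)*(t - 4)^2*(t^2 - 4*t) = (t - 5)*(t - 4)^3*(t)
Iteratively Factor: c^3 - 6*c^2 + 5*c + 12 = (c + 1)*(c^2 - 7*c + 12) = (c - 4)*(c + 1)*(c - 3)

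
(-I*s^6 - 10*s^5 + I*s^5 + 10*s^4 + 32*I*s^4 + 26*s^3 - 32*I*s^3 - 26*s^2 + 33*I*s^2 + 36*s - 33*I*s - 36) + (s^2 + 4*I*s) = -I*s^6 - 10*s^5 + I*s^5 + 10*s^4 + 32*I*s^4 + 26*s^3 - 32*I*s^3 - 25*s^2 + 33*I*s^2 + 36*s - 29*I*s - 36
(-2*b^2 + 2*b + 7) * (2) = -4*b^2 + 4*b + 14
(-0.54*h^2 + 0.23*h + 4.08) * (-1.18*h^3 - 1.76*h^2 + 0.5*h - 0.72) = 0.6372*h^5 + 0.679*h^4 - 5.4892*h^3 - 6.677*h^2 + 1.8744*h - 2.9376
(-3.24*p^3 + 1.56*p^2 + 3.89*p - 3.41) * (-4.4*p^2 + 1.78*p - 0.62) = 14.256*p^5 - 12.6312*p^4 - 12.3304*p^3 + 20.961*p^2 - 8.4816*p + 2.1142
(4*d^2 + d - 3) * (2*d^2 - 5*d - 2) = 8*d^4 - 18*d^3 - 19*d^2 + 13*d + 6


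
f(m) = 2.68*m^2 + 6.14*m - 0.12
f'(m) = 5.36*m + 6.14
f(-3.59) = 12.38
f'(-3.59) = -13.10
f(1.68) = 17.76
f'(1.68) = 15.14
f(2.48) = 31.59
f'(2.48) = 19.43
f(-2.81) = 3.79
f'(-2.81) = -8.92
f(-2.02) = -1.59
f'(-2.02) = -4.69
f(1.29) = 12.26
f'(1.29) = 13.05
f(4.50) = 81.78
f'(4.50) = 30.26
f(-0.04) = -0.36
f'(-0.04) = 5.93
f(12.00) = 459.48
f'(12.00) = 70.46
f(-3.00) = 5.58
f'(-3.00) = -9.94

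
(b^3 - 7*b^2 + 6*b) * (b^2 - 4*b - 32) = b^5 - 11*b^4 + 2*b^3 + 200*b^2 - 192*b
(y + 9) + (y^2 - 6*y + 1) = y^2 - 5*y + 10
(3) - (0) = 3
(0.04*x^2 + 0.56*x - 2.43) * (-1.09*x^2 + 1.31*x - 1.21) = -0.0436*x^4 - 0.558*x^3 + 3.3339*x^2 - 3.8609*x + 2.9403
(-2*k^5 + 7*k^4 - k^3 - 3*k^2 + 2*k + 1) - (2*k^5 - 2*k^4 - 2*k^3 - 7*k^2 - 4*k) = -4*k^5 + 9*k^4 + k^3 + 4*k^2 + 6*k + 1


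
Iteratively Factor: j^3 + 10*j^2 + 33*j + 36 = (j + 4)*(j^2 + 6*j + 9) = (j + 3)*(j + 4)*(j + 3)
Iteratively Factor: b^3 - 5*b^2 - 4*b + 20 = (b - 5)*(b^2 - 4) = (b - 5)*(b + 2)*(b - 2)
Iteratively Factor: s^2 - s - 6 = (s - 3)*(s + 2)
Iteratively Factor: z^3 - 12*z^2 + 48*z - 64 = (z - 4)*(z^2 - 8*z + 16) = (z - 4)^2*(z - 4)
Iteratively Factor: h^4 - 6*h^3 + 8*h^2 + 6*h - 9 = (h - 3)*(h^3 - 3*h^2 - h + 3) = (h - 3)*(h - 1)*(h^2 - 2*h - 3) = (h - 3)^2*(h - 1)*(h + 1)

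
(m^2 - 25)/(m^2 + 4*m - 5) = (m - 5)/(m - 1)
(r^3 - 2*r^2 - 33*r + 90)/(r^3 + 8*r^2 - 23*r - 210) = (r - 3)/(r + 7)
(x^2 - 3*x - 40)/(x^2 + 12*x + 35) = (x - 8)/(x + 7)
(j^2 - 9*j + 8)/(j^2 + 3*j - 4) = (j - 8)/(j + 4)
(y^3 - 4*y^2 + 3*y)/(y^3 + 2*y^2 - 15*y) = (y - 1)/(y + 5)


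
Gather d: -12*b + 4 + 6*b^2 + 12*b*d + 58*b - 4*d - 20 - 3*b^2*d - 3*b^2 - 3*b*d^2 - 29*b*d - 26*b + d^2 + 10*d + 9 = 3*b^2 + 20*b + d^2*(1 - 3*b) + d*(-3*b^2 - 17*b + 6) - 7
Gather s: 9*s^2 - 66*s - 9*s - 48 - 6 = 9*s^2 - 75*s - 54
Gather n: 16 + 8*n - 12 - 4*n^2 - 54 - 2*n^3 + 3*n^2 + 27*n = -2*n^3 - n^2 + 35*n - 50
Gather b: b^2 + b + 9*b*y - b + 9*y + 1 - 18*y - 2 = b^2 + 9*b*y - 9*y - 1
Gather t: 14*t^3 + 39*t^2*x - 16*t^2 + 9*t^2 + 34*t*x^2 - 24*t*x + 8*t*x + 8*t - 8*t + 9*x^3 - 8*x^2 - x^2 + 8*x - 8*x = 14*t^3 + t^2*(39*x - 7) + t*(34*x^2 - 16*x) + 9*x^3 - 9*x^2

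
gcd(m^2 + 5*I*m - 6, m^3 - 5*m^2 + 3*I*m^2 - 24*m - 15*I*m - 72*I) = m + 3*I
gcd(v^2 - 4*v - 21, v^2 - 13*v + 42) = v - 7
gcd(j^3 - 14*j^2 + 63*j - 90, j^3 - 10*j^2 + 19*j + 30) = j^2 - 11*j + 30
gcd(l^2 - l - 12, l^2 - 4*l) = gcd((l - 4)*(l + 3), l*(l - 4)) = l - 4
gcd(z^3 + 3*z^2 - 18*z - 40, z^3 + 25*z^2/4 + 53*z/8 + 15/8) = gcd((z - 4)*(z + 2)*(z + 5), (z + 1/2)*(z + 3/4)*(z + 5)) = z + 5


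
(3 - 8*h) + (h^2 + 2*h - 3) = h^2 - 6*h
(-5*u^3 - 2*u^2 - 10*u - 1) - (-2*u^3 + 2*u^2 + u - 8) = -3*u^3 - 4*u^2 - 11*u + 7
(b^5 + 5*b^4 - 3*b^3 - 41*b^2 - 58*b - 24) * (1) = b^5 + 5*b^4 - 3*b^3 - 41*b^2 - 58*b - 24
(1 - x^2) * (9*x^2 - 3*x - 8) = -9*x^4 + 3*x^3 + 17*x^2 - 3*x - 8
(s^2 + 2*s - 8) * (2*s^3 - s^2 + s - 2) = 2*s^5 + 3*s^4 - 17*s^3 + 8*s^2 - 12*s + 16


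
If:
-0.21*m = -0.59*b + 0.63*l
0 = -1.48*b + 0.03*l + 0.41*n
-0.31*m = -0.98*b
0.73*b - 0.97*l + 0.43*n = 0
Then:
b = 0.00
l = 0.00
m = 0.00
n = 0.00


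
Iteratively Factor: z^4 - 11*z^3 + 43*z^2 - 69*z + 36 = (z - 3)*(z^3 - 8*z^2 + 19*z - 12) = (z - 3)*(z - 1)*(z^2 - 7*z + 12) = (z - 4)*(z - 3)*(z - 1)*(z - 3)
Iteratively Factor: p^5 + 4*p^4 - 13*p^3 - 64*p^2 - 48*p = (p + 3)*(p^4 + p^3 - 16*p^2 - 16*p) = (p + 1)*(p + 3)*(p^3 - 16*p) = (p - 4)*(p + 1)*(p + 3)*(p^2 + 4*p) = (p - 4)*(p + 1)*(p + 3)*(p + 4)*(p)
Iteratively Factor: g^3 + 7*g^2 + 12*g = (g)*(g^2 + 7*g + 12) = g*(g + 3)*(g + 4)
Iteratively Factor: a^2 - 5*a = (a)*(a - 5)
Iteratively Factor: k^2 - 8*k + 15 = (k - 3)*(k - 5)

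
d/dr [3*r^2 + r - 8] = 6*r + 1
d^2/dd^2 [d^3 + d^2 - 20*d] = 6*d + 2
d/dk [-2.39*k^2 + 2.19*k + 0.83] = 2.19 - 4.78*k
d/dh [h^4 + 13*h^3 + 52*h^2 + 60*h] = 4*h^3 + 39*h^2 + 104*h + 60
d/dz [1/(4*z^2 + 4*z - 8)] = (-2*z - 1)/(4*(z^2 + z - 2)^2)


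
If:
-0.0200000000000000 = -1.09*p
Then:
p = 0.02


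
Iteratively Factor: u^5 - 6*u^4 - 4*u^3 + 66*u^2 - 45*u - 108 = (u - 3)*(u^4 - 3*u^3 - 13*u^2 + 27*u + 36) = (u - 3)*(u + 3)*(u^3 - 6*u^2 + 5*u + 12) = (u - 3)^2*(u + 3)*(u^2 - 3*u - 4) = (u - 3)^2*(u + 1)*(u + 3)*(u - 4)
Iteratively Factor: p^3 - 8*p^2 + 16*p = (p)*(p^2 - 8*p + 16) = p*(p - 4)*(p - 4)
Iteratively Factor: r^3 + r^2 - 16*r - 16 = (r + 1)*(r^2 - 16) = (r - 4)*(r + 1)*(r + 4)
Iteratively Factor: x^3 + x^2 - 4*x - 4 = (x - 2)*(x^2 + 3*x + 2) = (x - 2)*(x + 1)*(x + 2)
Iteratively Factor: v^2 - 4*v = (v)*(v - 4)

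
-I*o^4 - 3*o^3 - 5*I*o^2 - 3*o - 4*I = (o - 4*I)*(o - I)*(o + I)*(-I*o + 1)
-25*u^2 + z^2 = (-5*u + z)*(5*u + z)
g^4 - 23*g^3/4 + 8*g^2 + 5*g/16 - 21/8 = (g - 7/2)*(g - 2)*(g - 3/4)*(g + 1/2)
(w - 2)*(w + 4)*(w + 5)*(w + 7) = w^4 + 14*w^3 + 51*w^2 - 26*w - 280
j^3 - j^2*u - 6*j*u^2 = j*(j - 3*u)*(j + 2*u)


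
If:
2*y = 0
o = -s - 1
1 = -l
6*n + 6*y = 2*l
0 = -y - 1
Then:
No Solution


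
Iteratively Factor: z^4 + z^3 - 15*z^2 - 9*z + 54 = (z + 3)*(z^3 - 2*z^2 - 9*z + 18) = (z - 2)*(z + 3)*(z^2 - 9) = (z - 2)*(z + 3)^2*(z - 3)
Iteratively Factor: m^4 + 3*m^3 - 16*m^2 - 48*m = (m)*(m^3 + 3*m^2 - 16*m - 48) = m*(m + 4)*(m^2 - m - 12) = m*(m - 4)*(m + 4)*(m + 3)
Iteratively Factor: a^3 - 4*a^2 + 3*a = (a)*(a^2 - 4*a + 3) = a*(a - 1)*(a - 3)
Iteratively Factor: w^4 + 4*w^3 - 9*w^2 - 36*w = (w + 3)*(w^3 + w^2 - 12*w) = (w - 3)*(w + 3)*(w^2 + 4*w) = w*(w - 3)*(w + 3)*(w + 4)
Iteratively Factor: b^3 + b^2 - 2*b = (b - 1)*(b^2 + 2*b) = (b - 1)*(b + 2)*(b)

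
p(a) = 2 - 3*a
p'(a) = -3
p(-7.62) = 24.86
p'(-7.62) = -3.00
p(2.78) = -6.34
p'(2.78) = -3.00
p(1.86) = -3.58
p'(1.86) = -3.00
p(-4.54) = 15.62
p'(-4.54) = -3.00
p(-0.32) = 2.96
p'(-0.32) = -3.00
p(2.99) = -6.97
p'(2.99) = -3.00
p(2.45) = -5.35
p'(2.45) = -3.00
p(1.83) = -3.49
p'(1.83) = -3.00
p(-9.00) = 29.00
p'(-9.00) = -3.00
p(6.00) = -16.00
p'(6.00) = -3.00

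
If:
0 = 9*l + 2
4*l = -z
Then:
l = -2/9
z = 8/9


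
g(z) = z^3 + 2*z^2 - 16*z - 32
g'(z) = 3*z^2 + 4*z - 16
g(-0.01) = -31.84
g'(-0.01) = -16.04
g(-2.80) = 6.53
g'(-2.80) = -3.68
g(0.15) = -34.35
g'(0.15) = -15.33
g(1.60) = -48.38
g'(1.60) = -1.92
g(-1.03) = -14.49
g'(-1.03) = -16.94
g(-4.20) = -3.61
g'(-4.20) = 20.12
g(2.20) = -46.87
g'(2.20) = 7.32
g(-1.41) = -8.27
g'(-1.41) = -15.68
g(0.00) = -32.00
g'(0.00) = -16.00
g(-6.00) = -80.00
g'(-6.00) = 68.00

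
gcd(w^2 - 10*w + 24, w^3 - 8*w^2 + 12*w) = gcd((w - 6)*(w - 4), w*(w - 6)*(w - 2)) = w - 6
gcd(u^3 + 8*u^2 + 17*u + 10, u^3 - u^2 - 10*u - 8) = u^2 + 3*u + 2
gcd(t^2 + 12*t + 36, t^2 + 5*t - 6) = t + 6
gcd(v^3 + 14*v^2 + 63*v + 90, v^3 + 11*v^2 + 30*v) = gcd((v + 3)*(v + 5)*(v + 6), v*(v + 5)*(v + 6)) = v^2 + 11*v + 30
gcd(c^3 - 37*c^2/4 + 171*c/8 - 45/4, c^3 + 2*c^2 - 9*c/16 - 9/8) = c - 3/4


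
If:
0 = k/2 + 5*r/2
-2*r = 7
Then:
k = 35/2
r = -7/2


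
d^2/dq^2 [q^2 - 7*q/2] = 2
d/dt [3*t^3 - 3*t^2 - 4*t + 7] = 9*t^2 - 6*t - 4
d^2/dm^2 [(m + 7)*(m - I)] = 2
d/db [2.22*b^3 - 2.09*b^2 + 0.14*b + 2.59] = 6.66*b^2 - 4.18*b + 0.14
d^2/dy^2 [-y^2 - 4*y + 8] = -2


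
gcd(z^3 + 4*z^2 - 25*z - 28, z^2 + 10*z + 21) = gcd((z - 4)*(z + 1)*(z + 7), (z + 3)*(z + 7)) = z + 7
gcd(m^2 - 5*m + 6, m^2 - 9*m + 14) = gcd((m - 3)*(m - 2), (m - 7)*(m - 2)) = m - 2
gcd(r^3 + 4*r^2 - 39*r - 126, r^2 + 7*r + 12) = r + 3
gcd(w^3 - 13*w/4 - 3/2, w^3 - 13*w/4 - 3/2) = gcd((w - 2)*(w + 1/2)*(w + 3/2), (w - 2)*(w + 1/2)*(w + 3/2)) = w^3 - 13*w/4 - 3/2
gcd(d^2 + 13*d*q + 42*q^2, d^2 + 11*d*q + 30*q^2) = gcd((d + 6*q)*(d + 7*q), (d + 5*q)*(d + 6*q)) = d + 6*q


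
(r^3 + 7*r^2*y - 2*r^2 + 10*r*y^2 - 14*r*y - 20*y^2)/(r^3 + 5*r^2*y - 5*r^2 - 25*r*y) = (r^2 + 2*r*y - 2*r - 4*y)/(r*(r - 5))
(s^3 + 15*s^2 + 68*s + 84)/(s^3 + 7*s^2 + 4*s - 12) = (s + 7)/(s - 1)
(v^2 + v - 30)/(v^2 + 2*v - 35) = (v + 6)/(v + 7)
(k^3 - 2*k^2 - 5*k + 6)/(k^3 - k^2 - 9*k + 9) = (k + 2)/(k + 3)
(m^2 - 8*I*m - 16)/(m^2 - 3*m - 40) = (-m^2 + 8*I*m + 16)/(-m^2 + 3*m + 40)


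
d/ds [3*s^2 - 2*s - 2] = 6*s - 2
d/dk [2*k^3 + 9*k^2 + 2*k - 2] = 6*k^2 + 18*k + 2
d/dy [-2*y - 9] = -2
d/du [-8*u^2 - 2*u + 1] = -16*u - 2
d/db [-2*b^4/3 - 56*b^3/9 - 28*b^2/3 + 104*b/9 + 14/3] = -8*b^3/3 - 56*b^2/3 - 56*b/3 + 104/9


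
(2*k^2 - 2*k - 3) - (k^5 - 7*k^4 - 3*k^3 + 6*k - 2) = -k^5 + 7*k^4 + 3*k^3 + 2*k^2 - 8*k - 1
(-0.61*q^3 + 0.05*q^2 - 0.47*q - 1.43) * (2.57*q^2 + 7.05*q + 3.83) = -1.5677*q^5 - 4.172*q^4 - 3.1917*q^3 - 6.7971*q^2 - 11.8816*q - 5.4769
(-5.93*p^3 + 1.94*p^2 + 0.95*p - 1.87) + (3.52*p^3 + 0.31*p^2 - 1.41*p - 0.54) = -2.41*p^3 + 2.25*p^2 - 0.46*p - 2.41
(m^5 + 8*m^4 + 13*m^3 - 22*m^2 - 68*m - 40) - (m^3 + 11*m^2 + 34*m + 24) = m^5 + 8*m^4 + 12*m^3 - 33*m^2 - 102*m - 64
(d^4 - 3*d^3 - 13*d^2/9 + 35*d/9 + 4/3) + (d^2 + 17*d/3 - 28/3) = d^4 - 3*d^3 - 4*d^2/9 + 86*d/9 - 8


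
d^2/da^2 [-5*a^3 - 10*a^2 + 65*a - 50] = -30*a - 20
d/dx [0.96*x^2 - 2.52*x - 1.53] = 1.92*x - 2.52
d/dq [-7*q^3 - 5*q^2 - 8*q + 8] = -21*q^2 - 10*q - 8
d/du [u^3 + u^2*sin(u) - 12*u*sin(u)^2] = u^2*cos(u) + 3*u^2 + 2*u*sin(u) - 12*u*sin(2*u) - 12*sin(u)^2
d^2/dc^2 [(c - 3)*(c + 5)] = 2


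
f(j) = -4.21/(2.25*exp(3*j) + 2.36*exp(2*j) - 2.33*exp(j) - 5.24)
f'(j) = -4.21*(-6.75*exp(3*j) - 4.72*exp(2*j) + 2.33*exp(j))/(2.25*exp(3*j) + 2.36*exp(2*j) - 2.33*exp(j) - 5.24)^2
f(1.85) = -0.01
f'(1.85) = 0.02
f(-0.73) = 0.76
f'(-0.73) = 0.10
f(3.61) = -0.00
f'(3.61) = 0.00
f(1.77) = -0.01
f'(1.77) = 0.02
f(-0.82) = 0.75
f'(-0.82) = 0.06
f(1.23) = -0.04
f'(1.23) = 0.12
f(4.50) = -0.00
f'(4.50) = 0.00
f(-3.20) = 0.79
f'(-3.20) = -0.01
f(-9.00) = 0.80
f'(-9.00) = 0.00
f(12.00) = 0.00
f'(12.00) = 0.00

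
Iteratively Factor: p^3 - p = (p + 1)*(p^2 - p) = (p - 1)*(p + 1)*(p)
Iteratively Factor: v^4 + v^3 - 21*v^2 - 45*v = (v + 3)*(v^3 - 2*v^2 - 15*v) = (v - 5)*(v + 3)*(v^2 + 3*v) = (v - 5)*(v + 3)^2*(v)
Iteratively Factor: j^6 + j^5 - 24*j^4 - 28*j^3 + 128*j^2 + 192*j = (j - 4)*(j^5 + 5*j^4 - 4*j^3 - 44*j^2 - 48*j) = (j - 4)*(j - 3)*(j^4 + 8*j^3 + 20*j^2 + 16*j) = j*(j - 4)*(j - 3)*(j^3 + 8*j^2 + 20*j + 16) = j*(j - 4)*(j - 3)*(j + 2)*(j^2 + 6*j + 8) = j*(j - 4)*(j - 3)*(j + 2)^2*(j + 4)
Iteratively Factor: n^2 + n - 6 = (n + 3)*(n - 2)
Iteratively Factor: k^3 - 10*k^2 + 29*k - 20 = (k - 5)*(k^2 - 5*k + 4) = (k - 5)*(k - 1)*(k - 4)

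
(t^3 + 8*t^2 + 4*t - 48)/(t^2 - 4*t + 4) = (t^2 + 10*t + 24)/(t - 2)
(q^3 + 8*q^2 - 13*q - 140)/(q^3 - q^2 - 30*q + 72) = (q^2 + 12*q + 35)/(q^2 + 3*q - 18)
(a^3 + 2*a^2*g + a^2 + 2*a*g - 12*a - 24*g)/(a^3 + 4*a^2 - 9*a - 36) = (a + 2*g)/(a + 3)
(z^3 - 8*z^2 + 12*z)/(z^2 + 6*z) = (z^2 - 8*z + 12)/(z + 6)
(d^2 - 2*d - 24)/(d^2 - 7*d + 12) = (d^2 - 2*d - 24)/(d^2 - 7*d + 12)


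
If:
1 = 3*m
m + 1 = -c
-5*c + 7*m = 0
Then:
No Solution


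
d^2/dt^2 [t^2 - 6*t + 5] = 2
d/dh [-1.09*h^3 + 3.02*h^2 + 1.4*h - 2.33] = -3.27*h^2 + 6.04*h + 1.4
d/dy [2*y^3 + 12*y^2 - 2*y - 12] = 6*y^2 + 24*y - 2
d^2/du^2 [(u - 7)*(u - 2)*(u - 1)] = 6*u - 20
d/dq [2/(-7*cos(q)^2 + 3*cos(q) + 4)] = 2*(3 - 14*cos(q))*sin(q)/(-7*cos(q)^2 + 3*cos(q) + 4)^2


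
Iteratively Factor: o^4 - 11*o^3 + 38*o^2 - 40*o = (o - 5)*(o^3 - 6*o^2 + 8*o) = (o - 5)*(o - 2)*(o^2 - 4*o) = (o - 5)*(o - 4)*(o - 2)*(o)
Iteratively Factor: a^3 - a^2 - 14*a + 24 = (a - 2)*(a^2 + a - 12) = (a - 2)*(a + 4)*(a - 3)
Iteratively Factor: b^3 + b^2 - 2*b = (b - 1)*(b^2 + 2*b) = b*(b - 1)*(b + 2)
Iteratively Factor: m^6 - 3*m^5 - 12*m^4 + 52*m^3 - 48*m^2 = (m)*(m^5 - 3*m^4 - 12*m^3 + 52*m^2 - 48*m) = m*(m - 3)*(m^4 - 12*m^2 + 16*m) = m*(m - 3)*(m - 2)*(m^3 + 2*m^2 - 8*m) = m^2*(m - 3)*(m - 2)*(m^2 + 2*m - 8) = m^2*(m - 3)*(m - 2)^2*(m + 4)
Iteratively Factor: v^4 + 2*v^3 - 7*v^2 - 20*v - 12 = (v - 3)*(v^3 + 5*v^2 + 8*v + 4) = (v - 3)*(v + 2)*(v^2 + 3*v + 2) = (v - 3)*(v + 2)^2*(v + 1)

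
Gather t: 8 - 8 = 0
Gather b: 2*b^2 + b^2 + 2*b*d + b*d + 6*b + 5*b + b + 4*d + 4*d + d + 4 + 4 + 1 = 3*b^2 + b*(3*d + 12) + 9*d + 9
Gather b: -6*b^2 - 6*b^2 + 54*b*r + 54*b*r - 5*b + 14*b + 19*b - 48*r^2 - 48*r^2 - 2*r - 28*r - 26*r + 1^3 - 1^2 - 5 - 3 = -12*b^2 + b*(108*r + 28) - 96*r^2 - 56*r - 8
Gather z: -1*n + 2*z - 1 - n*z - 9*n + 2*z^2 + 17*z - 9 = -10*n + 2*z^2 + z*(19 - n) - 10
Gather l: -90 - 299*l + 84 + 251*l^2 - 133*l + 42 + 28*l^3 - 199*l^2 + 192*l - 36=28*l^3 + 52*l^2 - 240*l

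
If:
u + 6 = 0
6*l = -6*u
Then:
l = 6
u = -6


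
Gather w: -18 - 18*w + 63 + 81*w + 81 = 63*w + 126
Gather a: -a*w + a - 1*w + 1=a*(1 - w) - w + 1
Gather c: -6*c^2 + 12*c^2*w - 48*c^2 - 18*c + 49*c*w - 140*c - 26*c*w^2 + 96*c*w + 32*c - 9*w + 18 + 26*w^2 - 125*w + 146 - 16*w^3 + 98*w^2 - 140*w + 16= c^2*(12*w - 54) + c*(-26*w^2 + 145*w - 126) - 16*w^3 + 124*w^2 - 274*w + 180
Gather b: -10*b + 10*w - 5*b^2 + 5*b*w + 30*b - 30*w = -5*b^2 + b*(5*w + 20) - 20*w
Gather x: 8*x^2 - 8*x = 8*x^2 - 8*x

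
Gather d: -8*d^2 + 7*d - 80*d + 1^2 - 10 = -8*d^2 - 73*d - 9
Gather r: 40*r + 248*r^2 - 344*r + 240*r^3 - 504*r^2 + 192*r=240*r^3 - 256*r^2 - 112*r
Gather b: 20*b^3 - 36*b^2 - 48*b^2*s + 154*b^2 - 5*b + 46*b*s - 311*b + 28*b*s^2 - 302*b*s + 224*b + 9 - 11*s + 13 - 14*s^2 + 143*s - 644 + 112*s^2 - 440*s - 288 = 20*b^3 + b^2*(118 - 48*s) + b*(28*s^2 - 256*s - 92) + 98*s^2 - 308*s - 910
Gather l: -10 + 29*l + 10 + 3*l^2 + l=3*l^2 + 30*l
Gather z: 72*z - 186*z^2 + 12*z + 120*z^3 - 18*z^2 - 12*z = 120*z^3 - 204*z^2 + 72*z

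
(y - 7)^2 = y^2 - 14*y + 49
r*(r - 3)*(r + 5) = r^3 + 2*r^2 - 15*r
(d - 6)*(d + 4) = d^2 - 2*d - 24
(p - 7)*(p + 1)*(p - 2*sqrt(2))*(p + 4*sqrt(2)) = p^4 - 6*p^3 + 2*sqrt(2)*p^3 - 23*p^2 - 12*sqrt(2)*p^2 - 14*sqrt(2)*p + 96*p + 112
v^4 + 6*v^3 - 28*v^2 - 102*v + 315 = (v - 3)^2*(v + 5)*(v + 7)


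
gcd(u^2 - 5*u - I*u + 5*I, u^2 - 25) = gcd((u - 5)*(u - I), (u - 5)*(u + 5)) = u - 5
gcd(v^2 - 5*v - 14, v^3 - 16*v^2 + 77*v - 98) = v - 7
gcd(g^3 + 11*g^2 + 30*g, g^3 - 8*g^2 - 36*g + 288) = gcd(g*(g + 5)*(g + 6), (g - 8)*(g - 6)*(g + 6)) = g + 6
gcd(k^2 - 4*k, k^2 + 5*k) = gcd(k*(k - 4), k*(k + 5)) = k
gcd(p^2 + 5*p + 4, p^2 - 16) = p + 4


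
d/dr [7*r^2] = 14*r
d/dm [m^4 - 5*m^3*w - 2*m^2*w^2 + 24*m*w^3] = 4*m^3 - 15*m^2*w - 4*m*w^2 + 24*w^3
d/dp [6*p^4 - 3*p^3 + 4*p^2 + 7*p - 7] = 24*p^3 - 9*p^2 + 8*p + 7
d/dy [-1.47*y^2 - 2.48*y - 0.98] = -2.94*y - 2.48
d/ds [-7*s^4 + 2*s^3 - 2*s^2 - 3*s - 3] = -28*s^3 + 6*s^2 - 4*s - 3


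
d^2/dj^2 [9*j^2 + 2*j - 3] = 18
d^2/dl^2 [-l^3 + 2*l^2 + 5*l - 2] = 4 - 6*l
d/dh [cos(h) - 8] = -sin(h)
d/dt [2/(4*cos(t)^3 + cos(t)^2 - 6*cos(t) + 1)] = 4*(cos(t) + 3*cos(2*t))*sin(t)/(4*cos(t)^3 + cos(t)^2 - 6*cos(t) + 1)^2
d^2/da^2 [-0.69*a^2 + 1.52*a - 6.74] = -1.38000000000000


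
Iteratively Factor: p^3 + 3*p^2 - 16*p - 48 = (p - 4)*(p^2 + 7*p + 12) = (p - 4)*(p + 3)*(p + 4)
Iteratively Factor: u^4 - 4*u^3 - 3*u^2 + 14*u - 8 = (u - 4)*(u^3 - 3*u + 2) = (u - 4)*(u - 1)*(u^2 + u - 2) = (u - 4)*(u - 1)^2*(u + 2)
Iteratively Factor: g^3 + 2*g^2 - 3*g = (g - 1)*(g^2 + 3*g) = (g - 1)*(g + 3)*(g)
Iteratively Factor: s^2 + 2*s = (s + 2)*(s)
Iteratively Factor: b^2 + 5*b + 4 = (b + 1)*(b + 4)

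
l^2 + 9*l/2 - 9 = (l - 3/2)*(l + 6)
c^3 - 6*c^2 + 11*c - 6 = (c - 3)*(c - 2)*(c - 1)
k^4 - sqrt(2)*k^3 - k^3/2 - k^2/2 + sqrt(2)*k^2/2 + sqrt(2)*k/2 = k*(k - 1)*(k + 1/2)*(k - sqrt(2))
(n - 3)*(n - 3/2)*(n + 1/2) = n^3 - 4*n^2 + 9*n/4 + 9/4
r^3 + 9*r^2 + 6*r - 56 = (r - 2)*(r + 4)*(r + 7)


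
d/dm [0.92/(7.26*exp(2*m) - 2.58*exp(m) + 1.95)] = (2.3736 - 13.3584*exp(m))*exp(m)/(7.26*exp(2*m) - 2.58*exp(m) + 1.95)^2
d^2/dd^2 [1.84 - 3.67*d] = 0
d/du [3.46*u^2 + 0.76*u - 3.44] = 6.92*u + 0.76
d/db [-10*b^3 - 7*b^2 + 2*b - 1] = -30*b^2 - 14*b + 2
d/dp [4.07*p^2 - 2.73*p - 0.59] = 8.14*p - 2.73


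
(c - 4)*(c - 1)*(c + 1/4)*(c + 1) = c^4 - 15*c^3/4 - 2*c^2 + 15*c/4 + 1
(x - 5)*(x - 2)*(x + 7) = x^3 - 39*x + 70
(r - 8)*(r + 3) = r^2 - 5*r - 24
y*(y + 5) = y^2 + 5*y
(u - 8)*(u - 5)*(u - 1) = u^3 - 14*u^2 + 53*u - 40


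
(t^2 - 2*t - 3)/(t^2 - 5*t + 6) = (t + 1)/(t - 2)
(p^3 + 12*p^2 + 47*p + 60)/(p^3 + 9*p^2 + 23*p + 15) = (p + 4)/(p + 1)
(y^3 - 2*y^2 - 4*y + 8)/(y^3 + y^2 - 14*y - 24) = (y^2 - 4*y + 4)/(y^2 - y - 12)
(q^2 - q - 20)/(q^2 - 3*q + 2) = (q^2 - q - 20)/(q^2 - 3*q + 2)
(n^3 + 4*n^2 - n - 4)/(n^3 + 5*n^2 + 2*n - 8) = (n + 1)/(n + 2)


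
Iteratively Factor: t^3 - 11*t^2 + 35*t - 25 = (t - 5)*(t^2 - 6*t + 5) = (t - 5)*(t - 1)*(t - 5)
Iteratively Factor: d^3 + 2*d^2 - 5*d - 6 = (d - 2)*(d^2 + 4*d + 3) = (d - 2)*(d + 1)*(d + 3)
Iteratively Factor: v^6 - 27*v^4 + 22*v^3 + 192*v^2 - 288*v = (v)*(v^5 - 27*v^3 + 22*v^2 + 192*v - 288) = v*(v - 2)*(v^4 + 2*v^3 - 23*v^2 - 24*v + 144) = v*(v - 3)*(v - 2)*(v^3 + 5*v^2 - 8*v - 48) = v*(v - 3)*(v - 2)*(v + 4)*(v^2 + v - 12) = v*(v - 3)*(v - 2)*(v + 4)^2*(v - 3)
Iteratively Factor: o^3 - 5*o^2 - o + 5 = (o - 1)*(o^2 - 4*o - 5) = (o - 1)*(o + 1)*(o - 5)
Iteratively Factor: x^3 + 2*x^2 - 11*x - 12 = (x - 3)*(x^2 + 5*x + 4) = (x - 3)*(x + 1)*(x + 4)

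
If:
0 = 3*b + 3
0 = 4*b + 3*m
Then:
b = -1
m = 4/3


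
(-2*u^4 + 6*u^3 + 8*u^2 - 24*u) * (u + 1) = -2*u^5 + 4*u^4 + 14*u^3 - 16*u^2 - 24*u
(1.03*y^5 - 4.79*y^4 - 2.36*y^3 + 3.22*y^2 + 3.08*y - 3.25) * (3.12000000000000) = 3.2136*y^5 - 14.9448*y^4 - 7.3632*y^3 + 10.0464*y^2 + 9.6096*y - 10.14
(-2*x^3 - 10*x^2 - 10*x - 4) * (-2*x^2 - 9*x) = 4*x^5 + 38*x^4 + 110*x^3 + 98*x^2 + 36*x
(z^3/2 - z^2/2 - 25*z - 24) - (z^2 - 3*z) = z^3/2 - 3*z^2/2 - 22*z - 24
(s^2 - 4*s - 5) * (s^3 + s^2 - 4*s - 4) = s^5 - 3*s^4 - 13*s^3 + 7*s^2 + 36*s + 20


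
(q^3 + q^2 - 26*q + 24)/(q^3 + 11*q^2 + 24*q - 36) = (q - 4)/(q + 6)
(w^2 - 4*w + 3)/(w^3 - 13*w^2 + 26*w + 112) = (w^2 - 4*w + 3)/(w^3 - 13*w^2 + 26*w + 112)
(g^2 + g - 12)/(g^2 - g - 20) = (g - 3)/(g - 5)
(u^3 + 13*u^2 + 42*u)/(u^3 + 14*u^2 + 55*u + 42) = u/(u + 1)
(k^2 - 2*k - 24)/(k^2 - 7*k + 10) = (k^2 - 2*k - 24)/(k^2 - 7*k + 10)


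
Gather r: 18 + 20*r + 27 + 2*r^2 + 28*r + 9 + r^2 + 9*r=3*r^2 + 57*r + 54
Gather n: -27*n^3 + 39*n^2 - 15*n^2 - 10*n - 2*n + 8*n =-27*n^3 + 24*n^2 - 4*n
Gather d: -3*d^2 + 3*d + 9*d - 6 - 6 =-3*d^2 + 12*d - 12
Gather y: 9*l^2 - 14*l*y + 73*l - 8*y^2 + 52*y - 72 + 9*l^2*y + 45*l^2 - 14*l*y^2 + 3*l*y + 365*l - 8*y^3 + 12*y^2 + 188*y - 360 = 54*l^2 + 438*l - 8*y^3 + y^2*(4 - 14*l) + y*(9*l^2 - 11*l + 240) - 432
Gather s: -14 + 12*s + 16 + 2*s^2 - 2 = 2*s^2 + 12*s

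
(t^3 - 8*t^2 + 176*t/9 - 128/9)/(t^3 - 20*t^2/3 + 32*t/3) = (t - 4/3)/t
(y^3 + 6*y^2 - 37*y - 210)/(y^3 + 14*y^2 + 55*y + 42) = (y^2 - y - 30)/(y^2 + 7*y + 6)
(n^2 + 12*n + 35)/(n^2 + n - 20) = (n + 7)/(n - 4)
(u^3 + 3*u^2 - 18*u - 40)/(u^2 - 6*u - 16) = (u^2 + u - 20)/(u - 8)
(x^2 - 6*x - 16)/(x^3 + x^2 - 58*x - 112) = 1/(x + 7)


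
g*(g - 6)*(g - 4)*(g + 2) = g^4 - 8*g^3 + 4*g^2 + 48*g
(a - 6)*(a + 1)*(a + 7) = a^3 + 2*a^2 - 41*a - 42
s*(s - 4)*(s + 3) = s^3 - s^2 - 12*s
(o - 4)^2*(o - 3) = o^3 - 11*o^2 + 40*o - 48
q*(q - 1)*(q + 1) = q^3 - q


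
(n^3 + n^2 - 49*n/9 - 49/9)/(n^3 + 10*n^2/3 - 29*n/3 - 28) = (n^2 - 4*n/3 - 7/3)/(n^2 + n - 12)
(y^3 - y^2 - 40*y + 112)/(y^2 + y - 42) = (y^2 - 8*y + 16)/(y - 6)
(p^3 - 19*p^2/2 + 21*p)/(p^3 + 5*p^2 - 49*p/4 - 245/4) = 2*p*(p - 6)/(2*p^2 + 17*p + 35)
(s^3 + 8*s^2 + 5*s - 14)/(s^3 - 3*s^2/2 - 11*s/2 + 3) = 2*(s^2 + 6*s - 7)/(2*s^2 - 7*s + 3)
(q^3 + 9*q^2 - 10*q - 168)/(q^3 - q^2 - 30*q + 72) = (q + 7)/(q - 3)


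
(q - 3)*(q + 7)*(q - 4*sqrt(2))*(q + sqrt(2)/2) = q^4 - 7*sqrt(2)*q^3/2 + 4*q^3 - 25*q^2 - 14*sqrt(2)*q^2 - 16*q + 147*sqrt(2)*q/2 + 84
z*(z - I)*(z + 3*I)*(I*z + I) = I*z^4 - 2*z^3 + I*z^3 - 2*z^2 + 3*I*z^2 + 3*I*z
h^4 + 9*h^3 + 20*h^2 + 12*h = h*(h + 1)*(h + 2)*(h + 6)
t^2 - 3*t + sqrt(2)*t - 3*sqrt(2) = (t - 3)*(t + sqrt(2))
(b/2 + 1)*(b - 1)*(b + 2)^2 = b^4/2 + 5*b^3/2 + 3*b^2 - 2*b - 4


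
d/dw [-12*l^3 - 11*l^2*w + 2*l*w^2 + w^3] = -11*l^2 + 4*l*w + 3*w^2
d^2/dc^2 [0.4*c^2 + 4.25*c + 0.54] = 0.800000000000000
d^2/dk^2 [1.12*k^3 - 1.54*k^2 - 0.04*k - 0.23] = 6.72*k - 3.08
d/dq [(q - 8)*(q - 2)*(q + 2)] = 3*q^2 - 16*q - 4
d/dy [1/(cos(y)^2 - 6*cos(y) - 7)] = 2*(cos(y) - 3)*sin(y)/(sin(y)^2 + 6*cos(y) + 6)^2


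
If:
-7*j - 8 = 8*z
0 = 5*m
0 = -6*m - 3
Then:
No Solution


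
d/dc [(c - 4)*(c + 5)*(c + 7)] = 3*c^2 + 16*c - 13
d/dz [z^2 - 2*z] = 2*z - 2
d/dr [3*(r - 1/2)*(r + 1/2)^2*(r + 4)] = 12*r^3 + 81*r^2/2 + 21*r/2 - 27/8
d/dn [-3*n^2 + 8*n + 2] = 8 - 6*n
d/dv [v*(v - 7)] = 2*v - 7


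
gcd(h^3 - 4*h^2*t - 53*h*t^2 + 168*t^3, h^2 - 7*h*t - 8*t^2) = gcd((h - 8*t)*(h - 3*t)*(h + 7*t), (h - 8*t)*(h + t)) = -h + 8*t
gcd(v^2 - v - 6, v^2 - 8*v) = 1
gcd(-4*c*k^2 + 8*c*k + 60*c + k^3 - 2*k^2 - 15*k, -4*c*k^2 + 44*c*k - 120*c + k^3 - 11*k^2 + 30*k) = 4*c*k - 20*c - k^2 + 5*k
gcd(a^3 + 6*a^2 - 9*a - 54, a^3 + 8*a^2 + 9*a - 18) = a^2 + 9*a + 18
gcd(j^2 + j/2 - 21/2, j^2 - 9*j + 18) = j - 3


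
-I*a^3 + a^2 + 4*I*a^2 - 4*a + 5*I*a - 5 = (a - 5)*(a + I)*(-I*a - I)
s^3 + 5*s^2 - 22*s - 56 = (s - 4)*(s + 2)*(s + 7)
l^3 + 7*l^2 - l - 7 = (l - 1)*(l + 1)*(l + 7)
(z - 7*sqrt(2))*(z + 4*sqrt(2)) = z^2 - 3*sqrt(2)*z - 56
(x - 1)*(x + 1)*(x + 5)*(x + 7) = x^4 + 12*x^3 + 34*x^2 - 12*x - 35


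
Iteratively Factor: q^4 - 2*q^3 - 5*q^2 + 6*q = (q)*(q^3 - 2*q^2 - 5*q + 6) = q*(q - 3)*(q^2 + q - 2) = q*(q - 3)*(q - 1)*(q + 2)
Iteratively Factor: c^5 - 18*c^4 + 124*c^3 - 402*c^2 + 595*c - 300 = (c - 4)*(c^4 - 14*c^3 + 68*c^2 - 130*c + 75) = (c - 4)*(c - 3)*(c^3 - 11*c^2 + 35*c - 25) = (c - 4)*(c - 3)*(c - 1)*(c^2 - 10*c + 25) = (c - 5)*(c - 4)*(c - 3)*(c - 1)*(c - 5)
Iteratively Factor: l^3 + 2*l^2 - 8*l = (l)*(l^2 + 2*l - 8) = l*(l - 2)*(l + 4)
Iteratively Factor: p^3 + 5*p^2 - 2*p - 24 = (p + 3)*(p^2 + 2*p - 8) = (p - 2)*(p + 3)*(p + 4)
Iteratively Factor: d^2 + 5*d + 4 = (d + 4)*(d + 1)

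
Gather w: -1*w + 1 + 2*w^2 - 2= 2*w^2 - w - 1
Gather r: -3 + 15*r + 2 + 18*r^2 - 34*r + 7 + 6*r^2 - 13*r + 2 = 24*r^2 - 32*r + 8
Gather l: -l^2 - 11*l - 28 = -l^2 - 11*l - 28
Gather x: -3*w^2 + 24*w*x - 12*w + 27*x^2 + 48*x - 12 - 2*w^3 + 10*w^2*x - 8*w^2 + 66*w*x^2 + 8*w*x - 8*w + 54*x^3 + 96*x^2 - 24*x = -2*w^3 - 11*w^2 - 20*w + 54*x^3 + x^2*(66*w + 123) + x*(10*w^2 + 32*w + 24) - 12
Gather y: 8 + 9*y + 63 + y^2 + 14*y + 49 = y^2 + 23*y + 120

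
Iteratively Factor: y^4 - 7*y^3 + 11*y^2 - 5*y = (y - 5)*(y^3 - 2*y^2 + y) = (y - 5)*(y - 1)*(y^2 - y) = (y - 5)*(y - 1)^2*(y)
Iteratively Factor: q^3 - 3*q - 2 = (q - 2)*(q^2 + 2*q + 1) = (q - 2)*(q + 1)*(q + 1)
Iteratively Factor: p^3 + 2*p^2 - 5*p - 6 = (p + 3)*(p^2 - p - 2) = (p + 1)*(p + 3)*(p - 2)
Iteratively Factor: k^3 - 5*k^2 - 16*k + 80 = (k + 4)*(k^2 - 9*k + 20) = (k - 4)*(k + 4)*(k - 5)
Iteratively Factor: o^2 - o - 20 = (o - 5)*(o + 4)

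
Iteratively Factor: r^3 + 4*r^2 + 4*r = (r)*(r^2 + 4*r + 4) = r*(r + 2)*(r + 2)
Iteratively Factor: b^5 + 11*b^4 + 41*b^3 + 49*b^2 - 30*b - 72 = (b + 3)*(b^4 + 8*b^3 + 17*b^2 - 2*b - 24) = (b + 3)^2*(b^3 + 5*b^2 + 2*b - 8) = (b - 1)*(b + 3)^2*(b^2 + 6*b + 8) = (b - 1)*(b + 2)*(b + 3)^2*(b + 4)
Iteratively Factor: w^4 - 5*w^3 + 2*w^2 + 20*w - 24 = (w - 3)*(w^3 - 2*w^2 - 4*w + 8) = (w - 3)*(w + 2)*(w^2 - 4*w + 4) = (w - 3)*(w - 2)*(w + 2)*(w - 2)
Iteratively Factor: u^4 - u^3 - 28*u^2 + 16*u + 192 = (u - 4)*(u^3 + 3*u^2 - 16*u - 48) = (u - 4)^2*(u^2 + 7*u + 12) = (u - 4)^2*(u + 3)*(u + 4)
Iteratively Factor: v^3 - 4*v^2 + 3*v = (v - 3)*(v^2 - v) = v*(v - 3)*(v - 1)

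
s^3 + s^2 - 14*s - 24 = (s - 4)*(s + 2)*(s + 3)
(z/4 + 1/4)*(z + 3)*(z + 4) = z^3/4 + 2*z^2 + 19*z/4 + 3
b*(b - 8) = b^2 - 8*b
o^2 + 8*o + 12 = (o + 2)*(o + 6)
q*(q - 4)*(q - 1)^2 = q^4 - 6*q^3 + 9*q^2 - 4*q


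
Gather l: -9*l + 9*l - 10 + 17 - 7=0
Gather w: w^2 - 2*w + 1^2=w^2 - 2*w + 1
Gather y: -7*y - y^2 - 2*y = -y^2 - 9*y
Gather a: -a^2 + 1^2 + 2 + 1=4 - a^2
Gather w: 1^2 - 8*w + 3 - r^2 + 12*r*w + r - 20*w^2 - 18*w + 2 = -r^2 + r - 20*w^2 + w*(12*r - 26) + 6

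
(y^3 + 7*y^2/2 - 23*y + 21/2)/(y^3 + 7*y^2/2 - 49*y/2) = (2*y^2 - 7*y + 3)/(y*(2*y - 7))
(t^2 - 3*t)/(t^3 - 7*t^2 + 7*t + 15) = t/(t^2 - 4*t - 5)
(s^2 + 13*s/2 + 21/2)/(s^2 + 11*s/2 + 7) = (s + 3)/(s + 2)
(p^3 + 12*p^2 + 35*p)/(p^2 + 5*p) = p + 7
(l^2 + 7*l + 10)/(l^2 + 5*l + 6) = (l + 5)/(l + 3)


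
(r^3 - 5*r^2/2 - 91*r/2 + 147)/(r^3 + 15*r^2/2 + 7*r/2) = (2*r^2 - 19*r + 42)/(r*(2*r + 1))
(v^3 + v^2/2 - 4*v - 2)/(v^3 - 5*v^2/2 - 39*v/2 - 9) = (v^2 - 4)/(v^2 - 3*v - 18)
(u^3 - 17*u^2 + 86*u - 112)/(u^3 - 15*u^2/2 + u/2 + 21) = 2*(u - 8)/(2*u + 3)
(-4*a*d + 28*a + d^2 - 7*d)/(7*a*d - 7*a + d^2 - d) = (-4*a*d + 28*a + d^2 - 7*d)/(7*a*d - 7*a + d^2 - d)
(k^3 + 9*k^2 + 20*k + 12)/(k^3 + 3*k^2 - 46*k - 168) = (k^2 + 3*k + 2)/(k^2 - 3*k - 28)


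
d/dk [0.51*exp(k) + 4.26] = 0.51*exp(k)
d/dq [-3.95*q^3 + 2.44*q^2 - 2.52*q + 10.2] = -11.85*q^2 + 4.88*q - 2.52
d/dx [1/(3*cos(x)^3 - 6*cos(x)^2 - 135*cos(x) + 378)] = (3*cos(x)^2 - 4*cos(x) - 45)*sin(x)/(3*(cos(x)^3 - 2*cos(x)^2 - 45*cos(x) + 126)^2)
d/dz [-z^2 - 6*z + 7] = -2*z - 6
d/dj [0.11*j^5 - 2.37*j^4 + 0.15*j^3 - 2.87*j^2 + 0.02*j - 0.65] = 0.55*j^4 - 9.48*j^3 + 0.45*j^2 - 5.74*j + 0.02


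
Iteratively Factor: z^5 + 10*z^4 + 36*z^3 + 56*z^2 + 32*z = (z)*(z^4 + 10*z^3 + 36*z^2 + 56*z + 32) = z*(z + 2)*(z^3 + 8*z^2 + 20*z + 16) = z*(z + 2)*(z + 4)*(z^2 + 4*z + 4) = z*(z + 2)^2*(z + 4)*(z + 2)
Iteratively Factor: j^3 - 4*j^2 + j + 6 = (j - 2)*(j^2 - 2*j - 3) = (j - 2)*(j + 1)*(j - 3)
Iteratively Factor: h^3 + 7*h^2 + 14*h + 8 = (h + 2)*(h^2 + 5*h + 4) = (h + 1)*(h + 2)*(h + 4)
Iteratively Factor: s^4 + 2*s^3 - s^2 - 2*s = (s - 1)*(s^3 + 3*s^2 + 2*s) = s*(s - 1)*(s^2 + 3*s + 2) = s*(s - 1)*(s + 2)*(s + 1)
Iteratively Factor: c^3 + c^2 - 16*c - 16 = (c + 1)*(c^2 - 16) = (c + 1)*(c + 4)*(c - 4)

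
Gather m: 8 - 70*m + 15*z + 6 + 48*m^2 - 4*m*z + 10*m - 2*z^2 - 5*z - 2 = 48*m^2 + m*(-4*z - 60) - 2*z^2 + 10*z + 12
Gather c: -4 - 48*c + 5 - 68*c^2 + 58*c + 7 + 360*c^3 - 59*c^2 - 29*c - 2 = 360*c^3 - 127*c^2 - 19*c + 6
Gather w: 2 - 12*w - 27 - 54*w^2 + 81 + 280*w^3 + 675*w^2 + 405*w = 280*w^3 + 621*w^2 + 393*w + 56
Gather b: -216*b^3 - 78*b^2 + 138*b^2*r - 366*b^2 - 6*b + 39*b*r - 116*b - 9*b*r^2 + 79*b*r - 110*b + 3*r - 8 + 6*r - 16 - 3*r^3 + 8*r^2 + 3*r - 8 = -216*b^3 + b^2*(138*r - 444) + b*(-9*r^2 + 118*r - 232) - 3*r^3 + 8*r^2 + 12*r - 32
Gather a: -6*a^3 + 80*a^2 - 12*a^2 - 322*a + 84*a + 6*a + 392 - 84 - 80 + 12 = -6*a^3 + 68*a^2 - 232*a + 240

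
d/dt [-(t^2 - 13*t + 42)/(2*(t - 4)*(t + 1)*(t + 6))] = (t^4 - 26*t^3 + 109*t^2 + 300*t - 1236)/(2*(t^6 + 6*t^5 - 35*t^4 - 180*t^3 + 340*t^2 + 1056*t + 576))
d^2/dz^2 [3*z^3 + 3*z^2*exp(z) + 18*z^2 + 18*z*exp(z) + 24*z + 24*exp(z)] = 3*z^2*exp(z) + 30*z*exp(z) + 18*z + 66*exp(z) + 36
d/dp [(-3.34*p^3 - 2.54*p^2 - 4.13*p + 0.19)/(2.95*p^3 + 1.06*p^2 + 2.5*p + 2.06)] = (3.5527136788005e-15*p^5 + 3.9526*p^4 + 7.66700000000001*p^3 - 24.2949*p^2 - 10.8676*p - 8.9828)/(8.7025*p^6 + 6.254*p^5 + 15.8736*p^4 + 17.454*p^3 + 10.6172*p^2 + 10.3*p + 4.2436)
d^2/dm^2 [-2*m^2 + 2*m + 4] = -4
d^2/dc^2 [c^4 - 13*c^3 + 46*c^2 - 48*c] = 12*c^2 - 78*c + 92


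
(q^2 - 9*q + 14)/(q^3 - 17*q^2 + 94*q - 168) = (q - 2)/(q^2 - 10*q + 24)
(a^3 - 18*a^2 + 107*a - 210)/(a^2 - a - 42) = (a^2 - 11*a + 30)/(a + 6)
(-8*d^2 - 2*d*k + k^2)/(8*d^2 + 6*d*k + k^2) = (-4*d + k)/(4*d + k)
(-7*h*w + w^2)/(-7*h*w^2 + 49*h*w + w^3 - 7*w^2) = 1/(w - 7)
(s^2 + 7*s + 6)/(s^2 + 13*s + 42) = (s + 1)/(s + 7)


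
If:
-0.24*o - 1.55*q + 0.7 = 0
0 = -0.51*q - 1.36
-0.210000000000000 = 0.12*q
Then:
No Solution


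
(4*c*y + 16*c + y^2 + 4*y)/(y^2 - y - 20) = (4*c + y)/(y - 5)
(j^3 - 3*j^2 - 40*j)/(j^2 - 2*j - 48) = j*(j + 5)/(j + 6)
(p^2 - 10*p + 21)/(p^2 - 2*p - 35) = (p - 3)/(p + 5)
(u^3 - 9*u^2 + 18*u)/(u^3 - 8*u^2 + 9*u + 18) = u/(u + 1)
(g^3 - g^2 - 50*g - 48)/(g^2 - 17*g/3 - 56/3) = 3*(g^2 + 7*g + 6)/(3*g + 7)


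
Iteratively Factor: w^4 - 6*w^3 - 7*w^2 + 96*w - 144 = (w - 4)*(w^3 - 2*w^2 - 15*w + 36) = (w - 4)*(w - 3)*(w^2 + w - 12) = (w - 4)*(w - 3)^2*(w + 4)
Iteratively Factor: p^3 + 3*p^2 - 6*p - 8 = (p + 1)*(p^2 + 2*p - 8) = (p - 2)*(p + 1)*(p + 4)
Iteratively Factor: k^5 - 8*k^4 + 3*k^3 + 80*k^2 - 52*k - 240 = (k - 5)*(k^4 - 3*k^3 - 12*k^2 + 20*k + 48) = (k - 5)*(k - 4)*(k^3 + k^2 - 8*k - 12) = (k - 5)*(k - 4)*(k + 2)*(k^2 - k - 6) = (k - 5)*(k - 4)*(k - 3)*(k + 2)*(k + 2)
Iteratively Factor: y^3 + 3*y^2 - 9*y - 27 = (y + 3)*(y^2 - 9) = (y + 3)^2*(y - 3)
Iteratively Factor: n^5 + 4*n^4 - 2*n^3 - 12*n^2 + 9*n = (n - 1)*(n^4 + 5*n^3 + 3*n^2 - 9*n) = n*(n - 1)*(n^3 + 5*n^2 + 3*n - 9) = n*(n - 1)*(n + 3)*(n^2 + 2*n - 3) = n*(n - 1)*(n + 3)^2*(n - 1)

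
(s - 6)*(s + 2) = s^2 - 4*s - 12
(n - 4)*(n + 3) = n^2 - n - 12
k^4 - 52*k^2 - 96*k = k*(k - 8)*(k + 2)*(k + 6)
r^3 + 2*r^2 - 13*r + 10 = (r - 2)*(r - 1)*(r + 5)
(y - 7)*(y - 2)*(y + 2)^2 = y^4 - 5*y^3 - 18*y^2 + 20*y + 56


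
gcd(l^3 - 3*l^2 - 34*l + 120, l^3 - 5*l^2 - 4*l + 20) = l - 5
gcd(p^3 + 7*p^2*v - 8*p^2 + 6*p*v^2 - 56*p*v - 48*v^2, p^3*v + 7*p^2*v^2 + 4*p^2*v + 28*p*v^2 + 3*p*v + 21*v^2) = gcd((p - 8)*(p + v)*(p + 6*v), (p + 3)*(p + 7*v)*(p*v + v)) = 1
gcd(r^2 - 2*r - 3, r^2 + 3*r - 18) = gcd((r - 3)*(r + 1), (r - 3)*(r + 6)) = r - 3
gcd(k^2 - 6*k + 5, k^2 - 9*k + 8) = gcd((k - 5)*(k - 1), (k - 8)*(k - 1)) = k - 1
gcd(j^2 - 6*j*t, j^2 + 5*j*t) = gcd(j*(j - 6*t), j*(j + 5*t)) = j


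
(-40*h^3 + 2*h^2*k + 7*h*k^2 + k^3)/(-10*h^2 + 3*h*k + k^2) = 4*h + k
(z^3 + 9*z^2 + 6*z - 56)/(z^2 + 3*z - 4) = (z^2 + 5*z - 14)/(z - 1)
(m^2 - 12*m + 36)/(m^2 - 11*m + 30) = (m - 6)/(m - 5)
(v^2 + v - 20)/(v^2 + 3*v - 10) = (v - 4)/(v - 2)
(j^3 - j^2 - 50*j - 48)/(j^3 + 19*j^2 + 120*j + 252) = (j^2 - 7*j - 8)/(j^2 + 13*j + 42)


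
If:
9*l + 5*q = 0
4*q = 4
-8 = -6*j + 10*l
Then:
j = 11/27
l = -5/9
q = 1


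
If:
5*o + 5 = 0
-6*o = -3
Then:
No Solution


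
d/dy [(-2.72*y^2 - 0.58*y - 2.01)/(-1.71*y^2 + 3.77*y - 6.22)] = (-11.2462*y^2 + 26.9626*y + 11.1853)/(2.9241*y^4 - 12.8934*y^3 + 35.4853*y^2 - 46.8988*y + 38.6884)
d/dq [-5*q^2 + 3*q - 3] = 3 - 10*q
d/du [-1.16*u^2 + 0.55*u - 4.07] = 0.55 - 2.32*u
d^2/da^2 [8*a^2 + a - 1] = 16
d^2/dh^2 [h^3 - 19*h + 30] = 6*h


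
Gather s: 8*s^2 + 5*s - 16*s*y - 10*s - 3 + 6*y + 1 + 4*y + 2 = 8*s^2 + s*(-16*y - 5) + 10*y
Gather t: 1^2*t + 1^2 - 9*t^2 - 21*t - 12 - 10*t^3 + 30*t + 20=-10*t^3 - 9*t^2 + 10*t + 9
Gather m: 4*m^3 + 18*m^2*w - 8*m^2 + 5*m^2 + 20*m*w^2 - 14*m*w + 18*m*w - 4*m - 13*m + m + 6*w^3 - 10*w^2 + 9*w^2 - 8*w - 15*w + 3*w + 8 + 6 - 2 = 4*m^3 + m^2*(18*w - 3) + m*(20*w^2 + 4*w - 16) + 6*w^3 - w^2 - 20*w + 12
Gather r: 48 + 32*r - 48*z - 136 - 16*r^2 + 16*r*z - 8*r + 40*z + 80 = -16*r^2 + r*(16*z + 24) - 8*z - 8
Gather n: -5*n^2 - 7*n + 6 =-5*n^2 - 7*n + 6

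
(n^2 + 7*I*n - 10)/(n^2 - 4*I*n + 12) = (n + 5*I)/(n - 6*I)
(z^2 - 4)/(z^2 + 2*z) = (z - 2)/z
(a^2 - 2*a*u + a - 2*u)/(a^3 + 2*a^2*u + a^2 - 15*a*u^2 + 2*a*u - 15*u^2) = (-a + 2*u)/(-a^2 - 2*a*u + 15*u^2)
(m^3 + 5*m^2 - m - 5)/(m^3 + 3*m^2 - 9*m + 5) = (m + 1)/(m - 1)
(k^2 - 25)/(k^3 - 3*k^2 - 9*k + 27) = (k^2 - 25)/(k^3 - 3*k^2 - 9*k + 27)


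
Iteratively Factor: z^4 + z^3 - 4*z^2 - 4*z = (z - 2)*(z^3 + 3*z^2 + 2*z) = (z - 2)*(z + 1)*(z^2 + 2*z) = z*(z - 2)*(z + 1)*(z + 2)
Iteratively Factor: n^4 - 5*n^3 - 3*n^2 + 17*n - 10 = (n + 2)*(n^3 - 7*n^2 + 11*n - 5) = (n - 1)*(n + 2)*(n^2 - 6*n + 5) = (n - 5)*(n - 1)*(n + 2)*(n - 1)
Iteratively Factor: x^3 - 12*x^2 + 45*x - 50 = (x - 5)*(x^2 - 7*x + 10) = (x - 5)^2*(x - 2)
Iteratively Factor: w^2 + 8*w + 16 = (w + 4)*(w + 4)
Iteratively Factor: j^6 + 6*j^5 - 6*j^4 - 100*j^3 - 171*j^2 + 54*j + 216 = (j + 3)*(j^5 + 3*j^4 - 15*j^3 - 55*j^2 - 6*j + 72) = (j - 1)*(j + 3)*(j^4 + 4*j^3 - 11*j^2 - 66*j - 72) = (j - 1)*(j + 3)^2*(j^3 + j^2 - 14*j - 24) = (j - 1)*(j + 3)^3*(j^2 - 2*j - 8) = (j - 1)*(j + 2)*(j + 3)^3*(j - 4)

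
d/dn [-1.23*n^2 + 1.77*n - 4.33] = 1.77 - 2.46*n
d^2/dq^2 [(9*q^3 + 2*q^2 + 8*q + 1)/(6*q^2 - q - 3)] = 2*(471*q^3 + 297*q^2 + 657*q + 13)/(216*q^6 - 108*q^5 - 306*q^4 + 107*q^3 + 153*q^2 - 27*q - 27)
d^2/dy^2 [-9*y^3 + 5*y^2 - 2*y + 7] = 10 - 54*y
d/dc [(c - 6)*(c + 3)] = 2*c - 3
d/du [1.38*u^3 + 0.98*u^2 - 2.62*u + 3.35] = 4.14*u^2 + 1.96*u - 2.62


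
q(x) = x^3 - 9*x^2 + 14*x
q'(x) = 3*x^2 - 18*x + 14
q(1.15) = 5.72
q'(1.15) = -2.73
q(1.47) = 4.31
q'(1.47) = -5.98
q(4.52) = -28.25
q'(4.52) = -6.07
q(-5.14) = -445.53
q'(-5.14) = 185.78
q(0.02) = 0.28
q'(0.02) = 13.64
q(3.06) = -12.78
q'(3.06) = -12.99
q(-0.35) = -6.05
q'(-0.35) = 20.67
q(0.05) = 0.68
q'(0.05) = 13.11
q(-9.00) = -1584.00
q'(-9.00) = 419.00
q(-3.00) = -150.00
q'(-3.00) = 95.00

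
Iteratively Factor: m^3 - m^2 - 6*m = (m)*(m^2 - m - 6) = m*(m + 2)*(m - 3)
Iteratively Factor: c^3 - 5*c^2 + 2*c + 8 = (c - 4)*(c^2 - c - 2) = (c - 4)*(c + 1)*(c - 2)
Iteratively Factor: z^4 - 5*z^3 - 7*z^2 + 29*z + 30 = (z + 2)*(z^3 - 7*z^2 + 7*z + 15) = (z - 3)*(z + 2)*(z^2 - 4*z - 5) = (z - 3)*(z + 1)*(z + 2)*(z - 5)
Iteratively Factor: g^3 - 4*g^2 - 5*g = (g - 5)*(g^2 + g) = g*(g - 5)*(g + 1)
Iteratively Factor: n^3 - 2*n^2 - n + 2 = (n + 1)*(n^2 - 3*n + 2) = (n - 1)*(n + 1)*(n - 2)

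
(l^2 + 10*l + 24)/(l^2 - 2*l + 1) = (l^2 + 10*l + 24)/(l^2 - 2*l + 1)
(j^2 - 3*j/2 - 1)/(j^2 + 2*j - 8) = (j + 1/2)/(j + 4)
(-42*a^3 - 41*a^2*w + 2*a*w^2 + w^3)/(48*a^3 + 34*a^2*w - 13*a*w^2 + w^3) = (7*a + w)/(-8*a + w)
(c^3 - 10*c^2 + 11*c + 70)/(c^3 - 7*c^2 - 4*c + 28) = (c - 5)/(c - 2)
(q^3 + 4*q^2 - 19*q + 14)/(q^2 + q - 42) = (q^2 - 3*q + 2)/(q - 6)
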